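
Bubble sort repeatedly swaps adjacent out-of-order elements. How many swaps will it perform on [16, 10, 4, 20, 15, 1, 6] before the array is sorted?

There are 14 adjacent swaps.

Each adjacent swap fixes exactly one inversion, so the minimum swap count equals the number of inversions.
Count inversions — for each element, later elements that are smaller:
16: 10, 4, 15, 1, 6 → 5
10: 4, 1, 6 → 3
4: 1 → 1
20: 15, 1, 6 → 3
15: 1, 6 → 2
1: none → 0
6: none → 0
Total inversions: 5 + 3 + 1 + 3 + 2 + 0 + 0 = 14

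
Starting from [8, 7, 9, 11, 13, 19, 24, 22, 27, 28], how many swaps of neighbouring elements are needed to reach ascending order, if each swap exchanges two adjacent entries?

Minimum adjacent swaps = number of inversions (each swap of adjacent out-of-order elements removes one inversion and no swap can remove more).
Count inversions — for each element, later elements that are smaller:
8: 7 → 1
7: none → 0
9: none → 0
11: none → 0
13: none → 0
19: none → 0
24: 22 → 1
22: none → 0
27: none → 0
28: none → 0
Total inversions: 1 + 0 + 0 + 0 + 0 + 0 + 1 + 0 + 0 + 0 = 2

Swaps: 2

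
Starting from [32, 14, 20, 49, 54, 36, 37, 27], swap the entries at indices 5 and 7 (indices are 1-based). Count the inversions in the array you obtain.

10

Positions 5 and 7 hold 54 and 37; after swapping, the array is [32, 14, 20, 49, 37, 36, 54, 27].
Sweep left to right; for each value list the smaller values that follow it:
32: 3
14: 0
20: 0
49: 3
37: 2
36: 1
54: 1
27: 0
Sum: 3 + 0 + 0 + 3 + 2 + 1 + 1 + 0 = 10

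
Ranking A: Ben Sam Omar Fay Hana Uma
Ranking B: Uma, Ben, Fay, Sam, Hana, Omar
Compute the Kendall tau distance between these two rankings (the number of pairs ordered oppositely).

8

Assign each item its position (1..6) in the first ordering, then rewrite the second ordering as that position sequence:
positions: Ben→1, Sam→2, Omar→3, Fay→4, Hana→5, Uma→6
second ordering as positions: [6, 1, 4, 2, 5, 3]
Discordant pairs = inversions in this position sequence.
6: 1, 4, 2, 5, 3 → 5
1: 0
4: 2, 3 → 2
2: 0
5: 3 → 1
3: 0
Total: 5 + 0 + 2 + 0 + 1 + 0 = 8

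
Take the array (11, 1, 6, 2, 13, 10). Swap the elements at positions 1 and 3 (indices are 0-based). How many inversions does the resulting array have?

There are 7 inversions.

Positions 1 and 3 hold 1 and 2; after swapping, the array is [11, 2, 6, 1, 13, 10].
Count, for each position, how many later elements it exceeds:
11 → 2, 6, 1, 10 → 4
2 → 1 → 1
6 → 1 → 1
1 → none → 0
13 → 10 → 1
10 → none → 0
Sum: 4 + 1 + 1 + 0 + 1 + 0 = 7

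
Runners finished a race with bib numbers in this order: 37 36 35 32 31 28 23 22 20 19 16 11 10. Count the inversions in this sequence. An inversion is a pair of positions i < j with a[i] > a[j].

Element-by-element contributions:
37 → 36, 35, 32, 31, 28, 23, 22, 20, 19, 16, 11, 10 → 12
36 → 35, 32, 31, 28, 23, 22, 20, 19, 16, 11, 10 → 11
35 → 32, 31, 28, 23, 22, 20, 19, 16, 11, 10 → 10
32 → 31, 28, 23, 22, 20, 19, 16, 11, 10 → 9
31 → 28, 23, 22, 20, 19, 16, 11, 10 → 8
28 → 23, 22, 20, 19, 16, 11, 10 → 7
23 → 22, 20, 19, 16, 11, 10 → 6
22 → 20, 19, 16, 11, 10 → 5
20 → 19, 16, 11, 10 → 4
19 → 16, 11, 10 → 3
16 → 11, 10 → 2
11 → 10 → 1
10 → none → 0
Sum: 12 + 11 + 10 + 9 + 8 + 7 + 6 + 5 + 4 + 3 + 2 + 1 + 0 = 78

78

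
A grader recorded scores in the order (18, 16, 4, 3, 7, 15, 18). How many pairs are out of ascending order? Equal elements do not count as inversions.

10 out-of-order pairs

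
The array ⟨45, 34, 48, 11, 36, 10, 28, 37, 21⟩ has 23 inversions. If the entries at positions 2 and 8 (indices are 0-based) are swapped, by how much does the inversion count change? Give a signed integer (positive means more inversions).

-7

Positions 2 and 8 hold 48 and 21; after swapping, the array is [45, 34, 21, 11, 36, 10, 28, 37, 48].
Count, for each position, how many later elements it exceeds:
45 → 34, 21, 11, 36, 10, 28, 37 → 7
34 → 21, 11, 10, 28 → 4
21 → 11, 10 → 2
11 → 10 → 1
36 → 10, 28 → 2
10 → none → 0
28 → none → 0
37 → none → 0
48 → none → 0
Sum: 7 + 4 + 2 + 1 + 2 + 0 + 0 + 0 + 0 = 16
Change: 16 − 23 = -7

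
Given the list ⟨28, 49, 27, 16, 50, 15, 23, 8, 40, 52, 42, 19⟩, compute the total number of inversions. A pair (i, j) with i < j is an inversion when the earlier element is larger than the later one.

34

Sweep left to right; for each value list the smaller values that follow it:
28: 6
49: 8
27: 5
16: 2
50: 6
15: 1
23: 2
8: 0
40: 1
52: 2
42: 1
19: 0
Sum: 6 + 8 + 5 + 2 + 6 + 1 + 2 + 0 + 1 + 2 + 1 + 0 = 34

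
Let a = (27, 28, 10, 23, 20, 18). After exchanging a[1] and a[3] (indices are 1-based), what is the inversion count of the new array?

Inversions: 10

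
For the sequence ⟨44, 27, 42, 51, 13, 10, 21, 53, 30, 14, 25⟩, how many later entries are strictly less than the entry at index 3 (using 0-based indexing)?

6

The element at index 3 is 51.
Elements after it: 13, 10, 21, 53, 30, 14, 25
Those smaller than 51: 13, 10, 21, 30, 14, 25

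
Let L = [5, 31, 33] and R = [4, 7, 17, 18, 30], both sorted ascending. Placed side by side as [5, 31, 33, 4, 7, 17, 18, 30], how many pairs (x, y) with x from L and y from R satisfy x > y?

11

Take each right-half value and tally the left-half values above it:
r = 4: 5, 31, 33 → 3
r = 7: 31, 33 → 2
r = 17: 31, 33 → 2
r = 18: 31, 33 → 2
r = 30: 31, 33 → 2
Cross-inversions: 3 + 2 + 2 + 2 + 2 = 11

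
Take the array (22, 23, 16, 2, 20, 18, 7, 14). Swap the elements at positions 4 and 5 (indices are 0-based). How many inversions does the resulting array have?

Positions 4 and 5 hold 20 and 18; after swapping, the array is [22, 23, 16, 2, 18, 20, 7, 14].
Sweep left to right; for each value list the smaller values that follow it:
22: 6
23: 6
16: 3
2: 0
18: 2
20: 2
7: 0
14: 0
Sum: 6 + 6 + 3 + 0 + 2 + 2 + 0 + 0 = 19

19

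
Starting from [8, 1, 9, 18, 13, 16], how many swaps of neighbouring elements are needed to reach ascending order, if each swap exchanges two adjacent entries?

3

The minimum number of adjacent swaps to sort an array equals its inversion count, since every such swap removes exactly one inversion.
Count inversions — for each element, later elements that are smaller:
8: 1 → 1
1: none → 0
9: none → 0
18: 13, 16 → 2
13: none → 0
16: none → 0
Total inversions: 1 + 0 + 0 + 2 + 0 + 0 = 3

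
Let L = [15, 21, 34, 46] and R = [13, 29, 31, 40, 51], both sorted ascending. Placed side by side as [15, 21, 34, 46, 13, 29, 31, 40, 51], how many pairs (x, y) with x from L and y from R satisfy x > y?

9 split inversions

For each element r of the right run, count left-run elements greater than r:
r = 13: 15, 21, 34, 46 → 4
r = 29: 34, 46 → 2
r = 31: 34, 46 → 2
r = 40: 46 → 1
r = 51: none → 0
Cross-inversions: 4 + 2 + 2 + 1 + 0 = 9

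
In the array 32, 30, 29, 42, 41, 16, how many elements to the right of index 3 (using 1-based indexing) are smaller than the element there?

The element at index 3 is 29.
Elements after it: 42, 41, 16
Those smaller than 29: 16

1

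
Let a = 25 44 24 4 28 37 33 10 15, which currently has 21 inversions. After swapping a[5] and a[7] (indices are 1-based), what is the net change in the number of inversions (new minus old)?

+1

Positions 5 and 7 hold 28 and 33; after swapping, the array is [25, 44, 24, 4, 33, 37, 28, 10, 15].
For each element, count later entries that are smaller:
25 → 24, 4, 10, 15 → 4
44 → 24, 4, 33, 37, 28, 10, 15 → 7
24 → 4, 10, 15 → 3
4 → none → 0
33 → 28, 10, 15 → 3
37 → 28, 10, 15 → 3
28 → 10, 15 → 2
10 → none → 0
15 → none → 0
Sum: 4 + 7 + 3 + 0 + 3 + 3 + 2 + 0 + 0 = 22
Change: 22 − 21 = +1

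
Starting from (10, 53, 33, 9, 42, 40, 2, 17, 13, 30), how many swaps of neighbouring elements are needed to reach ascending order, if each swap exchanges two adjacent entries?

Minimum adjacent swaps = number of inversions (each swap of adjacent out-of-order elements removes one inversion and no swap can remove more).
Count inversions — for each element, later elements that are smaller:
10: 9, 2 → 2
53: 33, 9, 42, 40, 2, 17, 13, 30 → 8
33: 9, 2, 17, 13, 30 → 5
9: 2 → 1
42: 40, 2, 17, 13, 30 → 5
40: 2, 17, 13, 30 → 4
2: none → 0
17: 13 → 1
13: none → 0
30: none → 0
Total inversions: 2 + 8 + 5 + 1 + 5 + 4 + 0 + 1 + 0 + 0 = 26

Adjacent swaps: 26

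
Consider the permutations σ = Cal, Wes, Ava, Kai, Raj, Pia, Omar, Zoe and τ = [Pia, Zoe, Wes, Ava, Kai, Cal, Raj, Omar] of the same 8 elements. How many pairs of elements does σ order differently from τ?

14

Assign each item its position (1..8) in the first ordering, then rewrite the second ordering as that position sequence:
positions: Cal→1, Wes→2, Ava→3, Kai→4, Raj→5, Pia→6, Omar→7, Zoe→8
second ordering as positions: [6, 8, 2, 3, 4, 1, 5, 7]
Discordant pairs = inversions in this position sequence.
6: 2, 3, 4, 1, 5 → 5
8: 2, 3, 4, 1, 5, 7 → 6
2: 1 → 1
3: 1 → 1
4: 1 → 1
1: 0
5: 0
7: 0
Total: 5 + 6 + 1 + 1 + 1 + 0 + 0 + 0 = 14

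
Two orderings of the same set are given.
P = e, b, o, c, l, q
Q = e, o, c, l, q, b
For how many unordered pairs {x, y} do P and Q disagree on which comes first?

Disagreeing pairs: 4

Assign each item its position (1..6) in the first ordering, then rewrite the second ordering as that position sequence:
positions: e→1, b→2, o→3, c→4, l→5, q→6
second ordering as positions: [1, 3, 4, 5, 6, 2]
Discordant pairs = inversions in this position sequence.
1: 0
3: 2 → 1
4: 2 → 1
5: 2 → 1
6: 2 → 1
2: 0
Total: 0 + 1 + 1 + 1 + 1 + 0 = 4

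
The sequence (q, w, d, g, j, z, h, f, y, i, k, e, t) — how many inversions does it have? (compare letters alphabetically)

Element-by-element contributions:
q → d, g, j, h, f, i, k, e → 8
w → d, g, j, h, f, i, k, e, t → 9
d → none → 0
g → f, e → 2
j → h, f, i, e → 4
z → h, f, y, i, k, e, t → 7
h → f, e → 2
f → e → 1
y → i, k, e, t → 4
i → e → 1
k → e → 1
e → none → 0
t → none → 0
Sum: 8 + 9 + 0 + 2 + 4 + 7 + 2 + 1 + 4 + 1 + 1 + 0 + 0 = 39

39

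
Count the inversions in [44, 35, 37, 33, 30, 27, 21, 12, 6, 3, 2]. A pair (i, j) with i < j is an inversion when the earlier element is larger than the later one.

54 inversions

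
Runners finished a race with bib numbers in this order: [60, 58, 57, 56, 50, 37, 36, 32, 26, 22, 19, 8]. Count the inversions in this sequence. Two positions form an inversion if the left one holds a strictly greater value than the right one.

66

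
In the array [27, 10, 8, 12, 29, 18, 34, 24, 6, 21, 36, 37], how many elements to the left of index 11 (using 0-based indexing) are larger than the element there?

The element at index 11 is 37.
Elements before it: 27, 10, 8, 12, 29, 18, 34, 24, 6, 21, 36
None of them are larger than 37.

0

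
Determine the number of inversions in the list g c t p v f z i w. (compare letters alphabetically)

For each element, count later entries that are smaller:
g: 2
c: 0
t: 3
p: 2
v: 2
f: 0
z: 2
i: 0
w: 0
Sum: 2 + 0 + 3 + 2 + 2 + 0 + 2 + 0 + 0 = 11

11 inversions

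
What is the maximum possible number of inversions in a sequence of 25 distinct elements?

The maximum occurs when the array is in strictly decreasing order: every one of the C(25, 2) pairs is inverted.
C(25, 2) = 25·24/2 = 300

300 inversions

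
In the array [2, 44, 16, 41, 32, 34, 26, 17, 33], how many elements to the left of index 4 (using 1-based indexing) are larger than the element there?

The element at index 4 is 41.
Elements before it: 2, 44, 16
Those larger than 41: 44

1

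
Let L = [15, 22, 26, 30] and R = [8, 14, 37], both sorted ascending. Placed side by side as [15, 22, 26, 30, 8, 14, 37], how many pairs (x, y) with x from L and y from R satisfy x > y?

Count, for every r in R, how many entries of L exceed r:
r = 8: 15, 22, 26, 30 → 4
r = 14: 15, 22, 26, 30 → 4
r = 37: none → 0
Cross-inversions: 4 + 4 + 0 = 8

8 split inversions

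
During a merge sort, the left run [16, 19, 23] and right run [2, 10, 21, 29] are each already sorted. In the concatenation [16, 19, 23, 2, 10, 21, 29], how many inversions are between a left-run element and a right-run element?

Take each right-half value and tally the left-half values above it:
r = 2: 16, 19, 23 → 3
r = 10: 16, 19, 23 → 3
r = 21: 23 → 1
r = 29: none → 0
Cross-inversions: 3 + 3 + 1 + 0 = 7

7 split inversions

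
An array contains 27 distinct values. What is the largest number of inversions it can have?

351

The maximum occurs when the array is in strictly decreasing order: every one of the C(27, 2) pairs is inverted.
C(27, 2) = 27·26/2 = 351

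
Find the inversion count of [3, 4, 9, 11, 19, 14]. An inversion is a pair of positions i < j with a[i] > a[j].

Sweep left to right; for each value list the smaller values that follow it:
3 → none → 0
4 → none → 0
9 → none → 0
11 → none → 0
19 → 14 → 1
14 → none → 0
Sum: 0 + 0 + 0 + 0 + 1 + 0 = 1

1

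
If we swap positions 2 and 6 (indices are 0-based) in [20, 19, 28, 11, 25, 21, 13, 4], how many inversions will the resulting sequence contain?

Positions 2 and 6 hold 28 and 13; after swapping, the array is [20, 19, 13, 11, 25, 21, 28, 4].
For each element, count later entries that are smaller:
20 → 19, 13, 11, 4 → 4
19 → 13, 11, 4 → 3
13 → 11, 4 → 2
11 → 4 → 1
25 → 21, 4 → 2
21 → 4 → 1
28 → 4 → 1
4 → none → 0
Sum: 4 + 3 + 2 + 1 + 2 + 1 + 1 + 0 = 14

14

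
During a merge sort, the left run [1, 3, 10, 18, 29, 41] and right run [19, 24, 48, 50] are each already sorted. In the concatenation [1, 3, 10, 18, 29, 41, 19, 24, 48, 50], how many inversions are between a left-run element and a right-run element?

Count, for every r in R, how many entries of L exceed r:
r = 19: 29, 41 → 2
r = 24: 29, 41 → 2
r = 48: none → 0
r = 50: none → 0
Cross-inversions: 2 + 2 + 0 + 0 = 4

4 cross-inversions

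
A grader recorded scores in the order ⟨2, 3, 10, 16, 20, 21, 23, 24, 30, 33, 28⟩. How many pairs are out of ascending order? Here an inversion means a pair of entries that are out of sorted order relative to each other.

Count, for each position, how many later elements it exceeds:
2 → none → 0
3 → none → 0
10 → none → 0
16 → none → 0
20 → none → 0
21 → none → 0
23 → none → 0
24 → none → 0
30 → 28 → 1
33 → 28 → 1
28 → none → 0
Sum: 0 + 0 + 0 + 0 + 0 + 0 + 0 + 0 + 1 + 1 + 0 = 2

There are 2 inversions.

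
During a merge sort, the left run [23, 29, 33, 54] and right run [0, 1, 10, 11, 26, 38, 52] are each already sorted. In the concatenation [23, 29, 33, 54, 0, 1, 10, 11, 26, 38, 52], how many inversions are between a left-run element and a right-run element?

21

Count, for every r in R, how many entries of L exceed r:
r = 0: 23, 29, 33, 54 → 4
r = 1: 23, 29, 33, 54 → 4
r = 10: 23, 29, 33, 54 → 4
r = 11: 23, 29, 33, 54 → 4
r = 26: 29, 33, 54 → 3
r = 38: 54 → 1
r = 52: 54 → 1
Cross-inversions: 4 + 4 + 4 + 4 + 3 + 1 + 1 = 21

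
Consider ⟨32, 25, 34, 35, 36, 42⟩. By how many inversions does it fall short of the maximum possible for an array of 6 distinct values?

Maximum inversions for 6 distinct elements is C(6, 2) = 6·5/2 = 15.
Current inversions — for each element, count later smaller elements:
32: 1
25: 0
34: 0
35: 0
36: 0
42: 0
Current total: 1 + 0 + 0 + 0 + 0 + 0 = 1
Shortfall: 15 − 1 = 14

14 inversions short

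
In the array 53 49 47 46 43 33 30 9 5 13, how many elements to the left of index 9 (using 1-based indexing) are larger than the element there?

The element at index 9 is 5.
Elements before it: 53, 49, 47, 46, 43, 33, 30, 9
Those larger than 5: 53, 49, 47, 46, 43, 33, 30, 9

8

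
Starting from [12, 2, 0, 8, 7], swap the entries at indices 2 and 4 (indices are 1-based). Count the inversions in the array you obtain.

Positions 2 and 4 hold 2 and 8; after swapping, the array is [12, 8, 0, 2, 7].
Sweep left to right; for each value list the smaller values that follow it:
12: 4
8: 3
0: 0
2: 0
7: 0
Sum: 4 + 3 + 0 + 0 + 0 = 7

There are 7 inversions.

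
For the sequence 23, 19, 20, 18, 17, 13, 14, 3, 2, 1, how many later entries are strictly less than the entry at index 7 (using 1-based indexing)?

The element at index 7 is 14.
Elements after it: 3, 2, 1
Those smaller than 14: 3, 2, 1

3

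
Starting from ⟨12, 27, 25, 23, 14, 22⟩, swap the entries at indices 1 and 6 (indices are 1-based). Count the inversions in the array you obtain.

There are 12 inversions.

Positions 1 and 6 hold 12 and 22; after swapping, the array is [22, 27, 25, 23, 14, 12].
Sweep left to right; for each value list the smaller values that follow it:
22: 2
27: 4
25: 3
23: 2
14: 1
12: 0
Sum: 2 + 4 + 3 + 2 + 1 + 0 = 12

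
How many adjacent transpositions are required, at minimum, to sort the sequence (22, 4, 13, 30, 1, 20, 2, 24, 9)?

There are 19 swaps.

Each adjacent swap fixes exactly one inversion, so the minimum swap count equals the number of inversions.
Count inversions — for each element, later elements that are smaller:
22: 4, 13, 1, 20, 2, 9 → 6
4: 1, 2 → 2
13: 1, 2, 9 → 3
30: 1, 20, 2, 24, 9 → 5
1: none → 0
20: 2, 9 → 2
2: none → 0
24: 9 → 1
9: none → 0
Total inversions: 6 + 2 + 3 + 5 + 0 + 2 + 0 + 1 + 0 = 19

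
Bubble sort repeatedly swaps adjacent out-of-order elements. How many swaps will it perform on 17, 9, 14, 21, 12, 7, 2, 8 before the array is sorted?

21 swaps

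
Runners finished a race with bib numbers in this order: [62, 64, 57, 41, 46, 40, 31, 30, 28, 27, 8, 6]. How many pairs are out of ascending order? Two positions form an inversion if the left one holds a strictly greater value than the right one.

64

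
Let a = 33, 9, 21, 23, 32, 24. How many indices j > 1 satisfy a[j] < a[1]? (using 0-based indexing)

0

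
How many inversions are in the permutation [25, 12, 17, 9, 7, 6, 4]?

Inversions: 20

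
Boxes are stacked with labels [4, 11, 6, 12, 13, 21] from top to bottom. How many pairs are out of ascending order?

For each element, count later entries that are smaller:
4 → none → 0
11 → 6 → 1
6 → none → 0
12 → none → 0
13 → none → 0
21 → none → 0
Sum: 0 + 1 + 0 + 0 + 0 + 0 = 1

Inversions: 1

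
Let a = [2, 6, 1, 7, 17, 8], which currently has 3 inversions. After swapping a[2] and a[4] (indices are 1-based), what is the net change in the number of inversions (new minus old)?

+1

Positions 2 and 4 hold 6 and 7; after swapping, the array is [2, 7, 1, 6, 17, 8].
Sweep left to right; for each value list the smaller values that follow it:
2 → 1 → 1
7 → 1, 6 → 2
1 → none → 0
6 → none → 0
17 → 8 → 1
8 → none → 0
Sum: 1 + 2 + 0 + 0 + 1 + 0 = 4
Change: 4 − 3 = +1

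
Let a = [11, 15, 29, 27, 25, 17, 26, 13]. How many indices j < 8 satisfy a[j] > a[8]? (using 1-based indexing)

6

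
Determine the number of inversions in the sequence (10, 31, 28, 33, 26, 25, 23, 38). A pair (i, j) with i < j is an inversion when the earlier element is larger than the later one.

For each element, count later entries that are smaller:
10 → none → 0
31 → 28, 26, 25, 23 → 4
28 → 26, 25, 23 → 3
33 → 26, 25, 23 → 3
26 → 25, 23 → 2
25 → 23 → 1
23 → none → 0
38 → none → 0
Sum: 0 + 4 + 3 + 3 + 2 + 1 + 0 + 0 = 13

13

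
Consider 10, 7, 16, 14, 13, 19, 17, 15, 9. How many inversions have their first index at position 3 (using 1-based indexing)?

4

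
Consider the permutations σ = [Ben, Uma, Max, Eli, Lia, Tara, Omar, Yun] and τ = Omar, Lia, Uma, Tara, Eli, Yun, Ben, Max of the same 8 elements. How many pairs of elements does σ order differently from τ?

18

Assign each item its position (1..8) in the first ordering, then rewrite the second ordering as that position sequence:
positions: Ben→1, Uma→2, Max→3, Eli→4, Lia→5, Tara→6, Omar→7, Yun→8
second ordering as positions: [7, 5, 2, 6, 4, 8, 1, 3]
Discordant pairs = inversions in this position sequence.
7: 5, 2, 6, 4, 1, 3 → 6
5: 2, 4, 1, 3 → 4
2: 1 → 1
6: 4, 1, 3 → 3
4: 1, 3 → 2
8: 1, 3 → 2
1: 0
3: 0
Total: 6 + 4 + 1 + 3 + 2 + 2 + 0 + 0 = 18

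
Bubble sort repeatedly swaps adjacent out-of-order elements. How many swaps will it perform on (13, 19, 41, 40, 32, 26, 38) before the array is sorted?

8 swaps

The minimum number of adjacent swaps to sort an array equals its inversion count, since every such swap removes exactly one inversion.
Count inversions — for each element, later elements that are smaller:
13: none → 0
19: none → 0
41: 40, 32, 26, 38 → 4
40: 32, 26, 38 → 3
32: 26 → 1
26: none → 0
38: none → 0
Total inversions: 0 + 0 + 4 + 3 + 1 + 0 + 0 = 8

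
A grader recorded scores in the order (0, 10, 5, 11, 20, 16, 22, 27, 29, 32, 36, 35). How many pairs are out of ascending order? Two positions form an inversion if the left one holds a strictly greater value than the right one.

Sweep left to right; for each value list the smaller values that follow it:
0 → none → 0
10 → 5 → 1
5 → none → 0
11 → none → 0
20 → 16 → 1
16 → none → 0
22 → none → 0
27 → none → 0
29 → none → 0
32 → none → 0
36 → 35 → 1
35 → none → 0
Sum: 0 + 1 + 0 + 0 + 1 + 0 + 0 + 0 + 0 + 0 + 1 + 0 = 3

3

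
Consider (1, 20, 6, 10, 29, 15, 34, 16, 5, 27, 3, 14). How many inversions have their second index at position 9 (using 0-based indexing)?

The element at index 9 is 27.
Elements before it: 1, 20, 6, 10, 29, 15, 34, 16, 5
Those larger than 27: 29, 34

2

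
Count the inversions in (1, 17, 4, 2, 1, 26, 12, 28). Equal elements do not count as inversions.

8 inversions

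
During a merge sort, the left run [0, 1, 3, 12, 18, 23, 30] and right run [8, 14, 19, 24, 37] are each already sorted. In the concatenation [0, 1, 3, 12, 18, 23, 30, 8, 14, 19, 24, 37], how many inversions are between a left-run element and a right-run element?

For each element r of the right run, count left-run elements greater than r:
r = 8: 12, 18, 23, 30 → 4
r = 14: 18, 23, 30 → 3
r = 19: 23, 30 → 2
r = 24: 30 → 1
r = 37: none → 0
Cross-inversions: 4 + 3 + 2 + 1 + 0 = 10

There are 10 cross-inversions.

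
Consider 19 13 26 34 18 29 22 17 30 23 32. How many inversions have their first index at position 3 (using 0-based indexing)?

7

The element at index 3 is 34.
Elements after it: 18, 29, 22, 17, 30, 23, 32
Those smaller than 34: 18, 29, 22, 17, 30, 23, 32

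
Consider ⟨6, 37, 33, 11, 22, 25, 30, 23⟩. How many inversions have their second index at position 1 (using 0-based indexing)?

The element at index 1 is 37.
Elements before it: 6
None of them are larger than 37.

0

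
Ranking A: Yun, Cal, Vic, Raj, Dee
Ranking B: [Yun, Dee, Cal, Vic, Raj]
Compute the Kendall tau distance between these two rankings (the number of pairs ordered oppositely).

3 discordant pairs

Assign each item its position (1..5) in the first ordering, then rewrite the second ordering as that position sequence:
positions: Yun→1, Cal→2, Vic→3, Raj→4, Dee→5
second ordering as positions: [1, 5, 2, 3, 4]
Discordant pairs = inversions in this position sequence.
1: 0
5: 2, 3, 4 → 3
2: 0
3: 0
4: 0
Total: 0 + 3 + 0 + 0 + 0 = 3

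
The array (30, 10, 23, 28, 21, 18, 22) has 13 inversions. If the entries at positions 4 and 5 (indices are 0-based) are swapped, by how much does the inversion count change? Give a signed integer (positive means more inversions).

-1

Positions 4 and 5 hold 21 and 18; after swapping, the array is [30, 10, 23, 28, 18, 21, 22].
For each element, count later entries that are smaller:
30 → 10, 23, 28, 18, 21, 22 → 6
10 → none → 0
23 → 18, 21, 22 → 3
28 → 18, 21, 22 → 3
18 → none → 0
21 → none → 0
22 → none → 0
Sum: 6 + 0 + 3 + 3 + 0 + 0 + 0 = 12
Change: 12 − 13 = -1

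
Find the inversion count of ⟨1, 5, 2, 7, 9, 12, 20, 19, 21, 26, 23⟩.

There are 3 inversions.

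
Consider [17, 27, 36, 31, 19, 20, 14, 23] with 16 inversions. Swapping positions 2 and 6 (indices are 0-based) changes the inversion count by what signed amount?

Positions 2 and 6 hold 36 and 14; after swapping, the array is [17, 27, 14, 31, 19, 20, 36, 23].
Element-by-element contributions:
17 → 14 → 1
27 → 14, 19, 20, 23 → 4
14 → none → 0
31 → 19, 20, 23 → 3
19 → none → 0
20 → none → 0
36 → 23 → 1
23 → none → 0
Sum: 1 + 4 + 0 + 3 + 0 + 0 + 1 + 0 = 9
Change: 9 − 16 = -7

-7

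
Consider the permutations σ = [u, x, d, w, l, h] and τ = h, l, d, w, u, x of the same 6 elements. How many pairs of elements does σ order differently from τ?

Assign each item its position (1..6) in the first ordering, then rewrite the second ordering as that position sequence:
positions: u→1, x→2, d→3, w→4, l→5, h→6
second ordering as positions: [6, 5, 3, 4, 1, 2]
Discordant pairs = inversions in this position sequence.
6: 5, 3, 4, 1, 2 → 5
5: 3, 4, 1, 2 → 4
3: 1, 2 → 2
4: 1, 2 → 2
1: 0
2: 0
Total: 5 + 4 + 2 + 2 + 0 + 0 = 13

13 discordant pairs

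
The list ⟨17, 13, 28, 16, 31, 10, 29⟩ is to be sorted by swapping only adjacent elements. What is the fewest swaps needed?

Adjacent swaps: 9

Each adjacent swap fixes exactly one inversion, so the minimum swap count equals the number of inversions.
Count inversions — for each element, later elements that are smaller:
17: 13, 16, 10 → 3
13: 10 → 1
28: 16, 10 → 2
16: 10 → 1
31: 10, 29 → 2
10: none → 0
29: none → 0
Total inversions: 3 + 1 + 2 + 1 + 2 + 0 + 0 = 9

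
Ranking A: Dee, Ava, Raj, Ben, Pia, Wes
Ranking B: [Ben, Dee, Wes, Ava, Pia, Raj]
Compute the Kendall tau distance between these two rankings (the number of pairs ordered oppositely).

Discordant pairs: 7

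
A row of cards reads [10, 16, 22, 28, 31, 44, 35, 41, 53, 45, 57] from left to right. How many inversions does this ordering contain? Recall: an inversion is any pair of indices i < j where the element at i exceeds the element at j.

There are 3 inversions.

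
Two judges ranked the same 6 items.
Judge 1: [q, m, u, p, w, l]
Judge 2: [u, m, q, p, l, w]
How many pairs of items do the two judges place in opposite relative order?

4

Assign each item its position (1..6) in the first ordering, then rewrite the second ordering as that position sequence:
positions: q→1, m→2, u→3, p→4, w→5, l→6
second ordering as positions: [3, 2, 1, 4, 6, 5]
Discordant pairs = inversions in this position sequence.
3: 2, 1 → 2
2: 1 → 1
1: 0
4: 0
6: 5 → 1
5: 0
Total: 2 + 1 + 0 + 0 + 1 + 0 = 4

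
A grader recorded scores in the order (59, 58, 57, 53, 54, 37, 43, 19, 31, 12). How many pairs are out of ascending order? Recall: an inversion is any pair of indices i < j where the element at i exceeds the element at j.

42

For each element, count later entries that are smaller:
59: 9
58: 8
57: 7
53: 5
54: 5
37: 3
43: 3
19: 1
31: 1
12: 0
Sum: 9 + 8 + 7 + 5 + 5 + 3 + 3 + 1 + 1 + 0 = 42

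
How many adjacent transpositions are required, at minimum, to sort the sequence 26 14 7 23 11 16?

The minimum number of adjacent swaps to sort an array equals its inversion count, since every such swap removes exactly one inversion.
Count inversions — for each element, later elements that are smaller:
26: 14, 7, 23, 11, 16 → 5
14: 7, 11 → 2
7: none → 0
23: 11, 16 → 2
11: none → 0
16: none → 0
Total inversions: 5 + 2 + 0 + 2 + 0 + 0 = 9

9 swaps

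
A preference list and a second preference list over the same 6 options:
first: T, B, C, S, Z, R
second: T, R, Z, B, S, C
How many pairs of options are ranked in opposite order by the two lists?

Pairs: 8

Assign each item its position (1..6) in the first ordering, then rewrite the second ordering as that position sequence:
positions: T→1, B→2, C→3, S→4, Z→5, R→6
second ordering as positions: [1, 6, 5, 2, 4, 3]
Discordant pairs = inversions in this position sequence.
1: 0
6: 5, 2, 4, 3 → 4
5: 2, 4, 3 → 3
2: 0
4: 3 → 1
3: 0
Total: 0 + 4 + 3 + 0 + 1 + 0 = 8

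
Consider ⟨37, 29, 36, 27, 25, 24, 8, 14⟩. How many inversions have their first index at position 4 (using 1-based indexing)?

4 such elements

The element at index 4 is 27.
Elements after it: 25, 24, 8, 14
Those smaller than 27: 25, 24, 8, 14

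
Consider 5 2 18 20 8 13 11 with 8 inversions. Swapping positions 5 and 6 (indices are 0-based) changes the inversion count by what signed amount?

-1

Positions 5 and 6 hold 13 and 11; after swapping, the array is [5, 2, 18, 20, 8, 11, 13].
Element-by-element contributions:
5 → 2 → 1
2 → none → 0
18 → 8, 11, 13 → 3
20 → 8, 11, 13 → 3
8 → none → 0
11 → none → 0
13 → none → 0
Sum: 1 + 0 + 3 + 3 + 0 + 0 + 0 = 7
Change: 7 − 8 = -1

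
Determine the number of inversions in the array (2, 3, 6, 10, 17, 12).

Listing every pair i<j with a[i]>a[j] (using 1-based positions):
(5,6): 17 > 12
That's 1 pair.

1 inversion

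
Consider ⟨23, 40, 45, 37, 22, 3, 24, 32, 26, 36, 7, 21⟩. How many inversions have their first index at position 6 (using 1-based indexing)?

0

The element at index 6 is 3.
Elements after it: 24, 32, 26, 36, 7, 21
None of them are smaller than 3.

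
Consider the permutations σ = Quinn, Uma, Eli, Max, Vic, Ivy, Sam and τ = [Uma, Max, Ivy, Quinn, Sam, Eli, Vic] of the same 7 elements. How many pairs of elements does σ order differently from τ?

Discordant pairs: 8

Assign each item its position (1..7) in the first ordering, then rewrite the second ordering as that position sequence:
positions: Quinn→1, Uma→2, Eli→3, Max→4, Vic→5, Ivy→6, Sam→7
second ordering as positions: [2, 4, 6, 1, 7, 3, 5]
Discordant pairs = inversions in this position sequence.
2: 1 → 1
4: 1, 3 → 2
6: 1, 3, 5 → 3
1: 0
7: 3, 5 → 2
3: 0
5: 0
Total: 1 + 2 + 3 + 0 + 2 + 0 + 0 = 8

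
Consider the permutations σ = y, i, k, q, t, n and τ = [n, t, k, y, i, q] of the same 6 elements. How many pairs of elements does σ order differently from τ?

11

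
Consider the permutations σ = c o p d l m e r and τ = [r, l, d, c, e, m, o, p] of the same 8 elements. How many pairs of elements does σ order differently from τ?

Assign each item its position (1..8) in the first ordering, then rewrite the second ordering as that position sequence:
positions: c→1, o→2, p→3, d→4, l→5, m→6, e→7, r→8
second ordering as positions: [8, 5, 4, 1, 7, 6, 2, 3]
Discordant pairs = inversions in this position sequence.
8: 5, 4, 1, 7, 6, 2, 3 → 7
5: 4, 1, 2, 3 → 4
4: 1, 2, 3 → 3
1: 0
7: 6, 2, 3 → 3
6: 2, 3 → 2
2: 0
3: 0
Total: 7 + 4 + 3 + 0 + 3 + 2 + 0 + 0 = 19

19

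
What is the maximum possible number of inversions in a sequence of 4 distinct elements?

Inversions: 6

A reversed (strictly descending) arrangement makes every pair an inversion, giving C(4, 2) inversions.
C(4, 2) = 4·3/2 = 6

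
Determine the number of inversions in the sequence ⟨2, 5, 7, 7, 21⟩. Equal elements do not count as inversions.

0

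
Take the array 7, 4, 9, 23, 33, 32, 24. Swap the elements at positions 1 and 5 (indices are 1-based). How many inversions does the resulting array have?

There are 9 inversions.

Positions 1 and 5 hold 7 and 33; after swapping, the array is [33, 4, 9, 23, 7, 32, 24].
Count, for each position, how many later elements it exceeds:
33: 6
4: 0
9: 1
23: 1
7: 0
32: 1
24: 0
Sum: 6 + 0 + 1 + 1 + 0 + 1 + 0 = 9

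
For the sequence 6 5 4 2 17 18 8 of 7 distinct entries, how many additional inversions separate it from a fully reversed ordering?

13 inversions short

Maximum inversions for 7 distinct elements is C(7, 2) = 7·6/2 = 21.
Current inversions — for each element, count later smaller elements:
6: 3
5: 2
4: 1
2: 0
17: 1
18: 1
8: 0
Current total: 3 + 2 + 1 + 0 + 1 + 1 + 0 = 8
Shortfall: 21 − 8 = 13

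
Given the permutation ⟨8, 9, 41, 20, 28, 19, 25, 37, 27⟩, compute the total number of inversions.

Sweep left to right; for each value list the smaller values that follow it:
8 → none → 0
9 → none → 0
41 → 20, 28, 19, 25, 37, 27 → 6
20 → 19 → 1
28 → 19, 25, 27 → 3
19 → none → 0
25 → none → 0
37 → 27 → 1
27 → none → 0
Sum: 0 + 0 + 6 + 1 + 3 + 0 + 0 + 1 + 0 = 11

There are 11 out-of-order pairs.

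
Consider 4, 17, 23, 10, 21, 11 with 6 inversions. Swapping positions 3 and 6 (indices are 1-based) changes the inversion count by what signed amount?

Positions 3 and 6 hold 23 and 11; after swapping, the array is [4, 17, 11, 10, 21, 23].
Element-by-element contributions:
4 → none → 0
17 → 11, 10 → 2
11 → 10 → 1
10 → none → 0
21 → none → 0
23 → none → 0
Sum: 0 + 2 + 1 + 0 + 0 + 0 = 3
Change: 3 − 6 = -3

-3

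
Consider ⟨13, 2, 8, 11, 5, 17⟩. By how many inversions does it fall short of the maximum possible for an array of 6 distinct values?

9

Maximum inversions for 6 distinct elements is C(6, 2) = 6·5/2 = 15.
Current inversions — for each element, count later smaller elements:
13: 4
2: 0
8: 1
11: 1
5: 0
17: 0
Current total: 4 + 0 + 1 + 1 + 0 + 0 = 6
Shortfall: 15 − 6 = 9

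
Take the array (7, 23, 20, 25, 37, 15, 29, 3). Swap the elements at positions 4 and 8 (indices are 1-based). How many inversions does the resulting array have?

10

Positions 4 and 8 hold 25 and 3; after swapping, the array is [7, 23, 20, 3, 37, 15, 29, 25].
Element-by-element contributions:
7 → 3 → 1
23 → 20, 3, 15 → 3
20 → 3, 15 → 2
3 → none → 0
37 → 15, 29, 25 → 3
15 → none → 0
29 → 25 → 1
25 → none → 0
Sum: 1 + 3 + 2 + 0 + 3 + 0 + 1 + 0 = 10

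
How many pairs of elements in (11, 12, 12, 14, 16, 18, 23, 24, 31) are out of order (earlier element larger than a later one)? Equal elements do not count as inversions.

For each element, count later entries that are smaller:
11 → none → 0
12 → none → 0
12 → none → 0
14 → none → 0
16 → none → 0
18 → none → 0
23 → none → 0
24 → none → 0
31 → none → 0
Sum: 0 + 0 + 0 + 0 + 0 + 0 + 0 + 0 + 0 = 0

0 out-of-order pairs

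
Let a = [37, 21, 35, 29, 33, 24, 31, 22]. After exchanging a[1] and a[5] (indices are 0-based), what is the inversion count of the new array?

There are 20 inversions.

Positions 1 and 5 hold 21 and 24; after swapping, the array is [37, 24, 35, 29, 33, 21, 31, 22].
Count, for each position, how many later elements it exceeds:
37: 7
24: 2
35: 5
29: 2
33: 3
21: 0
31: 1
22: 0
Sum: 7 + 2 + 5 + 2 + 3 + 0 + 1 + 0 = 20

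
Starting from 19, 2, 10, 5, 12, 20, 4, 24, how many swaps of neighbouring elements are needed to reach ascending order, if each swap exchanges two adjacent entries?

The minimum number of adjacent swaps to sort an array equals its inversion count, since every such swap removes exactly one inversion.
Count inversions — for each element, later elements that are smaller:
19: 2, 10, 5, 12, 4 → 5
2: none → 0
10: 5, 4 → 2
5: 4 → 1
12: 4 → 1
20: 4 → 1
4: none → 0
24: none → 0
Total inversions: 5 + 0 + 2 + 1 + 1 + 1 + 0 + 0 = 10

There are 10 adjacent swaps.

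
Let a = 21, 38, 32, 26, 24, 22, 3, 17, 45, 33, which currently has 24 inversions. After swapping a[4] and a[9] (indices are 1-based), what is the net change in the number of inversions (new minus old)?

Positions 4 and 9 hold 26 and 45; after swapping, the array is [21, 38, 32, 45, 24, 22, 3, 17, 26, 33].
Count, for each position, how many later elements it exceeds:
21: 2
38: 7
32: 5
45: 6
24: 3
22: 2
3: 0
17: 0
26: 0
33: 0
Sum: 2 + 7 + 5 + 6 + 3 + 2 + 0 + 0 + 0 + 0 = 25
Change: 25 − 24 = +1

+1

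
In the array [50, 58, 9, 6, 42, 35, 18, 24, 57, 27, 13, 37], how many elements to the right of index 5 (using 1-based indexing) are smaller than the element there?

The element at index 5 is 42.
Elements after it: 35, 18, 24, 57, 27, 13, 37
Those smaller than 42: 35, 18, 24, 27, 13, 37

6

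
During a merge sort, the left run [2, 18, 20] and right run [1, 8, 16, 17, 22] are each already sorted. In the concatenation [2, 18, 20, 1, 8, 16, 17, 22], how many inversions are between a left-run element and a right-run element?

Take each right-half value and tally the left-half values above it:
r = 1: 2, 18, 20 → 3
r = 8: 18, 20 → 2
r = 16: 18, 20 → 2
r = 17: 18, 20 → 2
r = 22: none → 0
Cross-inversions: 3 + 2 + 2 + 2 + 0 = 9

9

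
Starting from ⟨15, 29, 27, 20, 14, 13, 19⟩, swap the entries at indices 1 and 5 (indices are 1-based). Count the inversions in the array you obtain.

14 inversions

Positions 1 and 5 hold 15 and 14; after swapping, the array is [14, 29, 27, 20, 15, 13, 19].
For each element, count later entries that are smaller:
14: 1
29: 5
27: 4
20: 3
15: 1
13: 0
19: 0
Sum: 1 + 5 + 4 + 3 + 1 + 0 + 0 = 14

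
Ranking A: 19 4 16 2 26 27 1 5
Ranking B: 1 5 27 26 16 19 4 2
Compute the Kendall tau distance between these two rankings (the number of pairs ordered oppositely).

23

Assign each item its position (1..8) in the first ordering, then rewrite the second ordering as that position sequence:
positions: 19→1, 4→2, 16→3, 2→4, 26→5, 27→6, 1→7, 5→8
second ordering as positions: [7, 8, 6, 5, 3, 1, 2, 4]
Discordant pairs = inversions in this position sequence.
7: 6, 5, 3, 1, 2, 4 → 6
8: 6, 5, 3, 1, 2, 4 → 6
6: 5, 3, 1, 2, 4 → 5
5: 3, 1, 2, 4 → 4
3: 1, 2 → 2
1: 0
2: 0
4: 0
Total: 6 + 6 + 5 + 4 + 2 + 0 + 0 + 0 = 23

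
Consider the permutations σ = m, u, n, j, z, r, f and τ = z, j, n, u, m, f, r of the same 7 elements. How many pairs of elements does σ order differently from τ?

11

Assign each item its position (1..7) in the first ordering, then rewrite the second ordering as that position sequence:
positions: m→1, u→2, n→3, j→4, z→5, r→6, f→7
second ordering as positions: [5, 4, 3, 2, 1, 7, 6]
Discordant pairs = inversions in this position sequence.
5: 4, 3, 2, 1 → 4
4: 3, 2, 1 → 3
3: 2, 1 → 2
2: 1 → 1
1: 0
7: 6 → 1
6: 0
Total: 4 + 3 + 2 + 1 + 0 + 1 + 0 = 11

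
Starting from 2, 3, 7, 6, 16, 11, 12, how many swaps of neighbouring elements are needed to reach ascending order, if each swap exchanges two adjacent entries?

Minimum adjacent swaps = number of inversions (each swap of adjacent out-of-order elements removes one inversion and no swap can remove more).
Count inversions — for each element, later elements that are smaller:
2: none → 0
3: none → 0
7: 6 → 1
6: none → 0
16: 11, 12 → 2
11: none → 0
12: none → 0
Total inversions: 0 + 0 + 1 + 0 + 2 + 0 + 0 = 3

3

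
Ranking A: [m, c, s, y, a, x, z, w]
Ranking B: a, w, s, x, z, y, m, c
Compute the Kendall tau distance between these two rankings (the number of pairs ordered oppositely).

Assign each item its position (1..8) in the first ordering, then rewrite the second ordering as that position sequence:
positions: m→1, c→2, s→3, y→4, a→5, x→6, z→7, w→8
second ordering as positions: [5, 8, 3, 6, 7, 4, 1, 2]
Discordant pairs = inversions in this position sequence.
5: 3, 4, 1, 2 → 4
8: 3, 6, 7, 4, 1, 2 → 6
3: 1, 2 → 2
6: 4, 1, 2 → 3
7: 4, 1, 2 → 3
4: 1, 2 → 2
1: 0
2: 0
Total: 4 + 6 + 2 + 3 + 3 + 2 + 0 + 0 = 20

20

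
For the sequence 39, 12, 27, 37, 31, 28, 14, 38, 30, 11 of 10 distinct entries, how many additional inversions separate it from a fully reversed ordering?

Maximum inversions for 10 distinct elements is C(10, 2) = 10·9/2 = 45.
Current inversions — for each element, count later smaller elements:
39: 9
12: 1
27: 2
37: 5
31: 4
28: 2
14: 1
38: 2
30: 1
11: 0
Current total: 9 + 1 + 2 + 5 + 4 + 2 + 1 + 2 + 1 + 0 = 27
Shortfall: 45 − 27 = 18

18 inversions short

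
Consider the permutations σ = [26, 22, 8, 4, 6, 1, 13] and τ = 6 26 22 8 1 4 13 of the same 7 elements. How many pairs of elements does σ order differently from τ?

Assign each item its position (1..7) in the first ordering, then rewrite the second ordering as that position sequence:
positions: 26→1, 22→2, 8→3, 4→4, 6→5, 1→6, 13→7
second ordering as positions: [5, 1, 2, 3, 6, 4, 7]
Discordant pairs = inversions in this position sequence.
5: 1, 2, 3, 4 → 4
1: 0
2: 0
3: 0
6: 4 → 1
4: 0
7: 0
Total: 4 + 0 + 0 + 0 + 1 + 0 + 0 = 5

5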